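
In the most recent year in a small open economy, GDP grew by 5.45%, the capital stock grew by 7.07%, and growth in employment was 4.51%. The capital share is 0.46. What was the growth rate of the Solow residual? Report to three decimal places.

-0.238%

Labor's share = 1 − 0.46 = 0.54.
The capital stock: 0.46 × 7.07 = 3.2522 pp.
Employment: 0.54 × 4.51 = 2.4354 pp.
TFP growth = 5.45 − 5.6876 = -0.2376%.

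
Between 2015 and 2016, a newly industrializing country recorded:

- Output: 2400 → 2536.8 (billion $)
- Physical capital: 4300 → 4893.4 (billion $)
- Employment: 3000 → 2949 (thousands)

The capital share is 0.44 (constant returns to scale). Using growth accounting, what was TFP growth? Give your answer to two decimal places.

TFP grew 0.58%.

Output growth = (2536.8 − 2400) / 2400 = 5.7%.
Physical capital growth = (4893.4 − 4300) / 4300 = 13.8%.
Employment growth = (2949 − 3000) / 3000 = -1.7%.
Labor's share = 1 − 0.44 = 0.56.
Physical capital: 0.44 × 13.8 = 6.072 pp.
Employment: 0.56 × (-1.7) = -0.952 pp.
TFP growth = 5.7 − 5.12 = 0.58%.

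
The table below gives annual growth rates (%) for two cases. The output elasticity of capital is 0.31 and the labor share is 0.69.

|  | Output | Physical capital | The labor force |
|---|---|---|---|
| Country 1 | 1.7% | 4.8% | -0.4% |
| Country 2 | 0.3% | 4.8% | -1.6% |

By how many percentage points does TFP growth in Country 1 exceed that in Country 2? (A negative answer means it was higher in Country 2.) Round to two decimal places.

0.57 percentage points

Labor's share = 1 − 0.31 = 0.69.
Country 1: TFP = 1.7 − 1.488 + 0.276 = 0.488%.
Country 2: TFP = 0.3 − 1.488 + 1.104 = -0.084%.
Difference = 0.488 − (-0.084) = 0.572 pp.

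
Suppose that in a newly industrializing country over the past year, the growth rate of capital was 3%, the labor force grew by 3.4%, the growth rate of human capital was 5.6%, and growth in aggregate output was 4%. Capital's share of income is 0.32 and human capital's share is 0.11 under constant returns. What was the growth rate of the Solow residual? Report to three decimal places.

Labor's share = 1 − 0.32 − 0.11 = 0.57.
Capital: 0.32 × 3 = 0.96 pp.
Human capital: 0.11 × 5.6 = 0.616 pp.
The labor force: 0.57 × 3.4 = 1.938 pp.
TFP growth = 4 − 3.514 = 0.486%.

The Solow residual grew 0.486%.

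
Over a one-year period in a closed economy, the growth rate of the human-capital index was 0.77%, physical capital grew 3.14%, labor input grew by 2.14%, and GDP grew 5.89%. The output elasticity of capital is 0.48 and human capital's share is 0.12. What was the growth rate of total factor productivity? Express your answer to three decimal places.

3.434%

Labor's share = 1 − 0.48 − 0.12 = 0.4.
Physical capital: 0.48 × 3.14 = 1.5072 pp.
The human-capital index: 0.12 × 0.77 = 0.0924 pp.
Labor input: 0.4 × 2.14 = 0.856 pp.
TFP growth = 5.89 − 2.4556 = 3.4344%.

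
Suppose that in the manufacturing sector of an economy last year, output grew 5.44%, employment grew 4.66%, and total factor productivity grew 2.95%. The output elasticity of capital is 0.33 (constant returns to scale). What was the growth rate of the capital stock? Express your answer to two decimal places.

-1.92%

Labor's share = 1 − 0.33 = 0.67.
gY = gA + 0.67×4.66 + 0.33×g.
0.33×g = 5.44 − 2.95 − 3.1222 = -0.6322.
g = -0.6322 / 0.33 = -1.9158%.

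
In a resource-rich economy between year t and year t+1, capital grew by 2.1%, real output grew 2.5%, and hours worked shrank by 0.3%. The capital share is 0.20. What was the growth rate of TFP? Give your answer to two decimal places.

2.32%

Labor's share = 1 − 0.2 = 0.8.
Capital: 0.2 × 2.1 = 0.42 pp.
Hours worked: 0.8 × (-0.3) = -0.24 pp.
TFP growth = 2.5 − 0.18 = 2.32%.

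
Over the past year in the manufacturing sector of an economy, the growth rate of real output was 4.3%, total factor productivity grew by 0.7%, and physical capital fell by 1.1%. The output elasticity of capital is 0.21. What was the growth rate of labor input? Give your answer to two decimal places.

Labor's share = 1 − 0.21 = 0.79.
gY = gA + 0.21×(-1.1) + 0.79×g.
0.79×g = 4.3 − 0.7 + 0.231 = 3.831.
g = 3.831 / 0.79 = 4.8494%.

4.85%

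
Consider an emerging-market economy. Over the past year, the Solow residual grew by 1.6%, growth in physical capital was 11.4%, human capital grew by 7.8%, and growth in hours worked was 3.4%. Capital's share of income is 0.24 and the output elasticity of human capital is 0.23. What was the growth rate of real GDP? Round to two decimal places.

Labor's share = 1 − 0.24 − 0.23 = 0.53.
Physical capital: 0.24 × 11.4 = 2.736 pp.
Human capital: 0.23 × 7.8 = 1.794 pp.
Hours worked: 0.53 × 3.4 = 1.802 pp.
Output growth = 1.6 + 6.332 = 7.932%.

Real GDP growth was 7.93%.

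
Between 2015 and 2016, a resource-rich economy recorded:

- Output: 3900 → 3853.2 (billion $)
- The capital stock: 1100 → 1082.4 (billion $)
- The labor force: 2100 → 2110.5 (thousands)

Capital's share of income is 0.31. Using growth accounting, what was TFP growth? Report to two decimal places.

-1.05%

Output growth = (3853.2 − 3900) / 3900 = -1.2%.
The capital stock growth = (1082.4 − 1100) / 1100 = -1.6%.
The labor force growth = (2110.5 − 2100) / 2100 = 0.5%.
Labor's share = 1 − 0.31 = 0.69.
The capital stock: 0.31 × (-1.6) = -0.496 pp.
The labor force: 0.69 × 0.5 = 0.345 pp.
TFP growth = -1.2 + 0.151 = -1.049%.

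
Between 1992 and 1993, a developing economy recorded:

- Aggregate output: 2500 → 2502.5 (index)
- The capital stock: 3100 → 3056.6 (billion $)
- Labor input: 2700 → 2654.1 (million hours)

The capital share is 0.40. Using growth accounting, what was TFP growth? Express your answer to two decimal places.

Aggregate output growth = (2502.5 − 2500) / 2500 = 0.1%.
The capital stock growth = (3056.6 − 3100) / 3100 = -1.4%.
Labor input growth = (2654.1 − 2700) / 2700 = -1.7%.
Labor's share = 1 − 0.4 = 0.6.
The capital stock: 0.4 × (-1.4) = -0.56 pp.
Labor input: 0.6 × (-1.7) = -1.02 pp.
TFP growth = 0.1 + 1.58 = 1.68%.

TFP growth was 1.68%.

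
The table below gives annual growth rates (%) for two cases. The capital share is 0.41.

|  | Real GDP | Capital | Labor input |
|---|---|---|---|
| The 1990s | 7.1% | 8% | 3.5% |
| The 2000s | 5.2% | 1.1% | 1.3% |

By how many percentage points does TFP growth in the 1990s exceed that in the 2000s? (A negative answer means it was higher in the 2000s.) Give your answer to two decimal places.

Labor's share = 1 − 0.41 = 0.59.
The 1990s: TFP = 7.1 − 3.28 − 2.065 = 1.755%.
The 2000s: TFP = 5.2 − 0.451 − 0.767 = 3.982%.
Difference = 1.755 − (3.982) = -2.227 pp.

-2.23 percentage points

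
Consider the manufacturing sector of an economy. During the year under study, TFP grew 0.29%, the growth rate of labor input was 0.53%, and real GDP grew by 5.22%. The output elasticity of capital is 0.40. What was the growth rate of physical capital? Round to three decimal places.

Labor's share = 1 − 0.4 = 0.6.
gY = gA + 0.6×0.53 + 0.4×g.
0.4×g = 5.22 − 0.29 − 0.318 = 4.612.
g = 4.612 / 0.4 = 11.53%.

Physical capital growth was 11.530%.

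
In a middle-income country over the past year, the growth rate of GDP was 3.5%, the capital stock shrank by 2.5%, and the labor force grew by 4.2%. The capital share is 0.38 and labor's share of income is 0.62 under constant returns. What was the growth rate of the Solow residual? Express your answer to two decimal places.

Labor's share = 1 − 0.38 = 0.62.
The capital stock: 0.38 × (-2.5) = -0.95 pp.
The labor force: 0.62 × 4.2 = 2.604 pp.
TFP growth = 3.5 − 1.654 = 1.846%.

1.85%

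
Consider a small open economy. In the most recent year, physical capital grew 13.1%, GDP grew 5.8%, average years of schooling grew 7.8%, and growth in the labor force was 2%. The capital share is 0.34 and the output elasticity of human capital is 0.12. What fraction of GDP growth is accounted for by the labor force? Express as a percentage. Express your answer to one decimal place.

Labor's share = 1 − 0.34 − 0.12 = 0.54.
The labor force contributed 0.54 × 2 = 1.08 pp.
Share of growth = 1.08 / 5.8 × 100 = 18.621%.

18.6%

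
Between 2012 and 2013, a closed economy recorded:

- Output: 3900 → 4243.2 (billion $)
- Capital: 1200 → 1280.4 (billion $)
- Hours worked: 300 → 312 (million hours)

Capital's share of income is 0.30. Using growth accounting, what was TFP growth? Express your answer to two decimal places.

Output growth = (4243.2 − 3900) / 3900 = 8.8%.
Capital growth = (1280.4 − 1200) / 1200 = 6.7%.
Hours worked growth = (312 − 300) / 300 = 4%.
Labor's share = 1 − 0.3 = 0.7.
Capital: 0.3 × 6.7 = 2.01 pp.
Hours worked: 0.7 × 4 = 2.8 pp.
TFP growth = 8.8 − 4.81 = 3.99%.

3.99%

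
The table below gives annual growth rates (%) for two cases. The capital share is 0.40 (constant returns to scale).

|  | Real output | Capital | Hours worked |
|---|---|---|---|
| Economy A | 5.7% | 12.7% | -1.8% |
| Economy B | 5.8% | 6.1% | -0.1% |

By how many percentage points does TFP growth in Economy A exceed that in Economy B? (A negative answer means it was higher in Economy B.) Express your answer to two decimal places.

-1.72 percentage points

Labor's share = 1 − 0.4 = 0.6.
Economy A: TFP = 5.7 − 5.08 + 1.08 = 1.7%.
Economy B: TFP = 5.8 − 2.44 + 0.06 = 3.42%.
Difference = 1.7 − (3.42) = -1.72 pp.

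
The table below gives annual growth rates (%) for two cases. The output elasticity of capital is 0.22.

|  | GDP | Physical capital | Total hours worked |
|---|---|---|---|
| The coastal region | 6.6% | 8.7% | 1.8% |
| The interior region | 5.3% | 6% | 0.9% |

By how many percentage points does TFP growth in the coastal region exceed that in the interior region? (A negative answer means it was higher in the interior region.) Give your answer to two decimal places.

0.00 percentage points

Labor's share = 1 − 0.22 = 0.78.
The coastal region: TFP = 6.6 − 1.914 − 1.404 = 3.282%.
The interior region: TFP = 5.3 − 1.32 − 0.702 = 3.278%.
Difference = 3.282 − (3.278) = 0.004 pp.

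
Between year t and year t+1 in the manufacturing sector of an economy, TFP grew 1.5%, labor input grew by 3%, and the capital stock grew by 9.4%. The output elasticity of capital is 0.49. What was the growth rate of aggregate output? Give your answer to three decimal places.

Aggregate output grew 7.636%.

Labor's share = 1 − 0.49 = 0.51.
The capital stock: 0.49 × 9.4 = 4.606 pp.
Labor input: 0.51 × 3 = 1.53 pp.
Output growth = 1.5 + 6.136 = 7.636%.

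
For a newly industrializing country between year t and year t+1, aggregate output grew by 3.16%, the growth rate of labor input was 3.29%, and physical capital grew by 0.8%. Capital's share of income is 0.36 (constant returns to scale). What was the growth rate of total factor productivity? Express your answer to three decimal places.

0.766%

Labor's share = 1 − 0.36 = 0.64.
Physical capital: 0.36 × 0.8 = 0.288 pp.
Labor input: 0.64 × 3.29 = 2.1056 pp.
TFP growth = 3.16 − 2.3936 = 0.7664%.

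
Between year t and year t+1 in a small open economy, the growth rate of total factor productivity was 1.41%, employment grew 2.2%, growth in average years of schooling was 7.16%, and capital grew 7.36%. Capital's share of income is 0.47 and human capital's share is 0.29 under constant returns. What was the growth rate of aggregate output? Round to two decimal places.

Aggregate output growth was 7.47%.

Labor's share = 1 − 0.47 − 0.29 = 0.24.
Capital: 0.47 × 7.36 = 3.4592 pp.
Average years of schooling: 0.29 × 7.16 = 2.0764 pp.
Employment: 0.24 × 2.2 = 0.528 pp.
Output growth = 1.41 + 6.0636 = 7.4736%.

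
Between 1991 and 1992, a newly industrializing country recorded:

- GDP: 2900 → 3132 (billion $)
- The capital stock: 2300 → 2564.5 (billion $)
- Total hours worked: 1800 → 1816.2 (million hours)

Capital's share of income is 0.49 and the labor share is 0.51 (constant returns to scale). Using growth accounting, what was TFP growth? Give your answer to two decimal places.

GDP growth = (3132 − 2900) / 2900 = 8%.
The capital stock growth = (2564.5 − 2300) / 2300 = 11.5%.
Total hours worked growth = (1816.2 − 1800) / 1800 = 0.9%.
Labor's share = 1 − 0.49 = 0.51.
The capital stock: 0.49 × 11.5 = 5.635 pp.
Total hours worked: 0.51 × 0.9 = 0.459 pp.
TFP growth = 8 − 6.094 = 1.906%.

1.91%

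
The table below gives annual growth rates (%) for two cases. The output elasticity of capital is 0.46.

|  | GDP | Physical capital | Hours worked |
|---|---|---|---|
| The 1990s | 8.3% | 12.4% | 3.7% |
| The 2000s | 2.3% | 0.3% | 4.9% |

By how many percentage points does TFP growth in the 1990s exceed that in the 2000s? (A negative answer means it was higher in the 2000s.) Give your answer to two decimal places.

1.08 percentage points

Labor's share = 1 − 0.46 = 0.54.
The 1990s: TFP = 8.3 − 5.704 − 1.998 = 0.598%.
The 2000s: TFP = 2.3 − 0.138 − 2.646 = -0.484%.
Difference = 0.598 − (-0.484) = 1.082 pp.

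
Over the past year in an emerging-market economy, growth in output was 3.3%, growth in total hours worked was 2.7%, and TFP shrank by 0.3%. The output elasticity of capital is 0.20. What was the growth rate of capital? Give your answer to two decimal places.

Labor's share = 1 − 0.2 = 0.8.
gY = gA + 0.8×2.7 + 0.2×g.
0.2×g = 3.3 + 0.3 − 2.16 = 1.44.
g = 1.44 / 0.2 = 7.2%.

7.20%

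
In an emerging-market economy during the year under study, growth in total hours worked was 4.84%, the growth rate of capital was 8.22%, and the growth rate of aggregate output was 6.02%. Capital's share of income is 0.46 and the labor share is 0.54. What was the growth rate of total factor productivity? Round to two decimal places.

Labor's share = 1 − 0.46 = 0.54.
Capital: 0.46 × 8.22 = 3.7812 pp.
Total hours worked: 0.54 × 4.84 = 2.6136 pp.
TFP growth = 6.02 − 6.3948 = -0.3748%.

-0.37%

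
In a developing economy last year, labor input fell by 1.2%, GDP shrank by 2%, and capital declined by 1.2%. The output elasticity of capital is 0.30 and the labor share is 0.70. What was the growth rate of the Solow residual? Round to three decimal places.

-0.800%

Labor's share = 1 − 0.3 = 0.7.
Capital: 0.3 × (-1.2) = -0.36 pp.
Labor input: 0.7 × (-1.2) = -0.84 pp.
TFP growth = -2 + 1.2 = -0.8%.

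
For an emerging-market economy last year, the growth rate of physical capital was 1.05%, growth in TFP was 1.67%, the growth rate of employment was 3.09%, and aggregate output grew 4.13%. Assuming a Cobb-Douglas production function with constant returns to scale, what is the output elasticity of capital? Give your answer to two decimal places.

0.31

gY = gA + α·gK + (1−α)·gL, so gY − gA − gL = α(gK − gL).
4.13 − 1.67 − 3.09 = α × (1.05 − 3.09).
-0.63 = -2.04 α, so α = 0.3088.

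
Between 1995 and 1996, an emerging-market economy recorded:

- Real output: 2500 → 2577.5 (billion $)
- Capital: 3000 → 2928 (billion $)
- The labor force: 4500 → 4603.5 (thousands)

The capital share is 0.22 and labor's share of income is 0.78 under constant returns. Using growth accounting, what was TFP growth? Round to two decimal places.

Real output growth = (2577.5 − 2500) / 2500 = 3.1%.
Capital growth = (2928 − 3000) / 3000 = -2.4%.
The labor force growth = (4603.5 − 4500) / 4500 = 2.3%.
Labor's share = 1 − 0.22 = 0.78.
Capital: 0.22 × (-2.4) = -0.528 pp.
The labor force: 0.78 × 2.3 = 1.794 pp.
TFP growth = 3.1 − 1.266 = 1.834%.

1.83%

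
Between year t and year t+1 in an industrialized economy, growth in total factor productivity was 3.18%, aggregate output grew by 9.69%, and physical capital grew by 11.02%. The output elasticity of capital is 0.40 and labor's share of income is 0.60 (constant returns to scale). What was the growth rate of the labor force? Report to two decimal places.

Labor's share = 1 − 0.4 = 0.6.
gY = gA + 0.4×11.02 + 0.6×g.
0.6×g = 9.69 − 3.18 − 4.408 = 2.102.
g = 2.102 / 0.6 = 3.5033%.

The labor force grew 3.50%.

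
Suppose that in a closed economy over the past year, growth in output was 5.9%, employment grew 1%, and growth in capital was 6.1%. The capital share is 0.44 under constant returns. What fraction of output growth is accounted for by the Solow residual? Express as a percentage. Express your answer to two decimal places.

The Solow residual accounted for 45.02% of growth.

Labor's share = 1 − 0.44 = 0.56.
Capital: 0.44 × 6.1 = 2.684 pp.
Employment: 0.56 × 1 = 0.56 pp.
TFP growth = 5.9 − 3.244 = 2.656%.
TFP share of growth = 2.656 / 5.9 × 100 = 45.0169%.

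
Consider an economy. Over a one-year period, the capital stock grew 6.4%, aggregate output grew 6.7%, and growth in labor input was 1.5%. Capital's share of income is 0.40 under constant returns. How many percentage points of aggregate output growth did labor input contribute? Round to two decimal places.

Labor's share = 1 − 0.4 = 0.6.
Contribution = share × growth = 0.6 × 1.5 = 0.9 pp.

0.90 percentage points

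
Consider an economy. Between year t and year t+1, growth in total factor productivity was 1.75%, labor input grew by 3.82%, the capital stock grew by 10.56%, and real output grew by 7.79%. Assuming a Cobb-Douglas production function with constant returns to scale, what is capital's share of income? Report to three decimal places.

gY = gA + α·gK + (1−α)·gL, so gY − gA − gL = α(gK − gL).
7.79 − 1.75 − 3.82 = α × (10.56 − 3.82).
2.22 = 6.74 α, so α = 0.32938.

Capital's share of income is 0.329.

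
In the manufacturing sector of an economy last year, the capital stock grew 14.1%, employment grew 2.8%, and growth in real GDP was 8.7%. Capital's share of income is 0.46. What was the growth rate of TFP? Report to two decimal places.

Labor's share = 1 − 0.46 = 0.54.
The capital stock: 0.46 × 14.1 = 6.486 pp.
Employment: 0.54 × 2.8 = 1.512 pp.
TFP growth = 8.7 − 7.998 = 0.702%.

0.70%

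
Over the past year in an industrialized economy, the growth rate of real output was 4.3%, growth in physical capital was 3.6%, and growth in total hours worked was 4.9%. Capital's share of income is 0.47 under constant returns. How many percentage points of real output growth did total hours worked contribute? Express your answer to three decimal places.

Labor's share = 1 − 0.47 = 0.53.
Contribution = share × growth = 0.53 × 4.9 = 2.597 pp.

2.597 percentage points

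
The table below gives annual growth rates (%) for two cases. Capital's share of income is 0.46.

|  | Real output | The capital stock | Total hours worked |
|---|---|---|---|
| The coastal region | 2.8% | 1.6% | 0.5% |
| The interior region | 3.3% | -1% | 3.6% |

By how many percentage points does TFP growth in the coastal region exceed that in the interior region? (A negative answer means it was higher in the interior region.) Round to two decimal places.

Labor's share = 1 − 0.46 = 0.54.
The coastal region: TFP = 2.8 − 0.736 − 0.27 = 1.794%.
The interior region: TFP = 3.3 + 0.46 − 1.944 = 1.816%.
Difference = 1.794 − (1.816) = -0.022 pp.

-0.02 percentage points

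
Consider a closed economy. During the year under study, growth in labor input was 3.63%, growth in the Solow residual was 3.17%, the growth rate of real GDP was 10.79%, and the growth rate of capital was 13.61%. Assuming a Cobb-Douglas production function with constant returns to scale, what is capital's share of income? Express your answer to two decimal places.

α = 0.40

gY = gA + α·gK + (1−α)·gL, so gY − gA − gL = α(gK − gL).
10.79 − 3.17 − 3.63 = α × (13.61 − 3.63).
3.99 = 9.98 α, so α = 0.3998.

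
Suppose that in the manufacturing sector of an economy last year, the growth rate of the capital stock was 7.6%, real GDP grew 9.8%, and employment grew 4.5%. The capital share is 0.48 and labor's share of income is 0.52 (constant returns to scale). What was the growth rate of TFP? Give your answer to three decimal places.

3.812%

Labor's share = 1 − 0.48 = 0.52.
The capital stock: 0.48 × 7.6 = 3.648 pp.
Employment: 0.52 × 4.5 = 2.34 pp.
TFP growth = 9.8 − 5.988 = 3.812%.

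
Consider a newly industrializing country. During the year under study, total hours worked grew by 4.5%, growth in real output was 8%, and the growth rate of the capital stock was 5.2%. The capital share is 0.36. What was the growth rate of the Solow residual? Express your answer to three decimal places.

The Solow residual growth was 3.248%.

Labor's share = 1 − 0.36 = 0.64.
The capital stock: 0.36 × 5.2 = 1.872 pp.
Total hours worked: 0.64 × 4.5 = 2.88 pp.
TFP growth = 8 − 4.752 = 3.248%.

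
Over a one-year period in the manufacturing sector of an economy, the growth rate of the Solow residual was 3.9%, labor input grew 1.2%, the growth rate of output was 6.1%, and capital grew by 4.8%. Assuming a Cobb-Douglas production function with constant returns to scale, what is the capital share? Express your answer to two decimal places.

gY = gA + α·gK + (1−α)·gL, so gY − gA − gL = α(gK − gL).
6.1 − 3.9 − 1.2 = α × (4.8 − 1.2).
1 = 3.6 α, so α = 0.2778.

0.28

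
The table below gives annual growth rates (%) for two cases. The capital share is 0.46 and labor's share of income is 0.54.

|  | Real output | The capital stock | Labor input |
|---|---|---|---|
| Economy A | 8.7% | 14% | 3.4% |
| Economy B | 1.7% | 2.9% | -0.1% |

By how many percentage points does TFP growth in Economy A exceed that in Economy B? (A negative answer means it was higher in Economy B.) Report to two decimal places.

0.00 percentage points

Labor's share = 1 − 0.46 = 0.54.
Economy A: TFP = 8.7 − 6.44 − 1.836 = 0.424%.
Economy B: TFP = 1.7 − 1.334 + 0.054 = 0.42%.
Difference = 0.424 − (0.42) = 0.004 pp.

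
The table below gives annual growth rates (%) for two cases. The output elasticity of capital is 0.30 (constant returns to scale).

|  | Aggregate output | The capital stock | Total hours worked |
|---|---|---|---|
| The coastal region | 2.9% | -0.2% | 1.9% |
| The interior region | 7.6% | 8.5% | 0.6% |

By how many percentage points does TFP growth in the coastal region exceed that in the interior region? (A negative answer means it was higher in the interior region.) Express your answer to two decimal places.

Labor's share = 1 − 0.3 = 0.7.
The coastal region: TFP = 2.9 + 0.06 − 1.33 = 1.63%.
The interior region: TFP = 7.6 − 2.55 − 0.42 = 4.63%.
Difference = 1.63 − (4.63) = -3 pp.

-3.00 percentage points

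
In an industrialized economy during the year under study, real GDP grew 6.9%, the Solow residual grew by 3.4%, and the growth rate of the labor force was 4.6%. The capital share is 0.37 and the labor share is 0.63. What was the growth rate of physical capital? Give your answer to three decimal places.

Labor's share = 1 − 0.37 = 0.63.
gY = gA + 0.63×4.6 + 0.37×g.
0.37×g = 6.9 − 3.4 − 2.898 = 0.602.
g = 0.602 / 0.37 = 1.62703%.

Physical capital grew 1.627%.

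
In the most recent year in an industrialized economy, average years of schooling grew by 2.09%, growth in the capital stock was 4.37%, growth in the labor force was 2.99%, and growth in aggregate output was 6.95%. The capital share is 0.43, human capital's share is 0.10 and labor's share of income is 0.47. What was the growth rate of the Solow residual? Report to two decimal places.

The Solow residual growth was 3.46%.

Labor's share = 1 − 0.43 − 0.1 = 0.47.
The capital stock: 0.43 × 4.37 = 1.8791 pp.
Average years of schooling: 0.1 × 2.09 = 0.209 pp.
The labor force: 0.47 × 2.99 = 1.4053 pp.
TFP growth = 6.95 − 3.4934 = 3.4566%.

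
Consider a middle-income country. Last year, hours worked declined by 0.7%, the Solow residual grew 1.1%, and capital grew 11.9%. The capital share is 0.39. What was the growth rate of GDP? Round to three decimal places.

Labor's share = 1 − 0.39 = 0.61.
Capital: 0.39 × 11.9 = 4.641 pp.
Hours worked: 0.61 × (-0.7) = -0.427 pp.
Output growth = 1.1 + 4.214 = 5.314%.

GDP growth was 5.314%.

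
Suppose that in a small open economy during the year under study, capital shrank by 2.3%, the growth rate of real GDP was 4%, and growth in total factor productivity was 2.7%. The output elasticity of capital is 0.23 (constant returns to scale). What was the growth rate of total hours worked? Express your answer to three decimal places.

Labor's share = 1 − 0.23 = 0.77.
gY = gA + 0.23×(-2.3) + 0.77×g.
0.77×g = 4 − 2.7 + 0.529 = 1.829.
g = 1.829 / 0.77 = 2.37532%.

Total hours worked growth was 2.375%.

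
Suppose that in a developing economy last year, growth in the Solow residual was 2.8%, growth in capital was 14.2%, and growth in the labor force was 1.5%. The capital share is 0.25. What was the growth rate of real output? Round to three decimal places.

Labor's share = 1 − 0.25 = 0.75.
Capital: 0.25 × 14.2 = 3.55 pp.
The labor force: 0.75 × 1.5 = 1.125 pp.
Output growth = 2.8 + 4.675 = 7.475%.

Real output grew 7.475%.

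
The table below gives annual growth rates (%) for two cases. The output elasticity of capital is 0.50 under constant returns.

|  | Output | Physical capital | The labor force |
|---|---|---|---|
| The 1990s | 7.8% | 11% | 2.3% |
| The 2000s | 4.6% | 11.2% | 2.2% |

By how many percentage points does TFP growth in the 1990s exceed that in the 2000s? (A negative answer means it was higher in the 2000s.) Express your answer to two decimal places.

Labor's share = 1 − 0.5 = 0.5.
The 1990s: TFP = 7.8 − 5.5 − 1.15 = 1.15%.
The 2000s: TFP = 4.6 − 5.6 − 1.1 = -2.1%.
Difference = 1.15 − (-2.1) = 3.25 pp.

3.25 percentage points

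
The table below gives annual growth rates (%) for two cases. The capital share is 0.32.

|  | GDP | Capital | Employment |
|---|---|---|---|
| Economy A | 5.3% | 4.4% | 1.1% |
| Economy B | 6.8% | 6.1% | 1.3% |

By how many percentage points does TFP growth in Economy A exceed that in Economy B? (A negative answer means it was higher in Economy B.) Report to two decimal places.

Labor's share = 1 − 0.32 = 0.68.
Economy A: TFP = 5.3 − 1.408 − 0.748 = 3.144%.
Economy B: TFP = 6.8 − 1.952 − 0.884 = 3.964%.
Difference = 3.144 − (3.964) = -0.82 pp.

-0.82 percentage points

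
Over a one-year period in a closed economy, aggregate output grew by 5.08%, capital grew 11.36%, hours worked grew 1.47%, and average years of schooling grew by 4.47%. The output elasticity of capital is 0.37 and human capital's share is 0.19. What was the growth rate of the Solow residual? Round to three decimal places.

-0.619%

Labor's share = 1 − 0.37 − 0.19 = 0.44.
Capital: 0.37 × 11.36 = 4.2032 pp.
Average years of schooling: 0.19 × 4.47 = 0.8493 pp.
Hours worked: 0.44 × 1.47 = 0.6468 pp.
TFP growth = 5.08 − 5.6993 = -0.6193%.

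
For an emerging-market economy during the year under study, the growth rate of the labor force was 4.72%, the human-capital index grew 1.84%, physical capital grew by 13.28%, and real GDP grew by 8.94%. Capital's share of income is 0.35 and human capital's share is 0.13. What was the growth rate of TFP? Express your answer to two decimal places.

1.60%

Labor's share = 1 − 0.35 − 0.13 = 0.52.
Physical capital: 0.35 × 13.28 = 4.648 pp.
The human-capital index: 0.13 × 1.84 = 0.2392 pp.
The labor force: 0.52 × 4.72 = 2.4544 pp.
TFP growth = 8.94 − 7.3416 = 1.5984%.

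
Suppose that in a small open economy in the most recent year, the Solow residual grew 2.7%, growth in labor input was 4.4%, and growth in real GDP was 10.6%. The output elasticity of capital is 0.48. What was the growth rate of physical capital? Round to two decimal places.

11.69%

Labor's share = 1 − 0.48 = 0.52.
gY = gA + 0.52×4.4 + 0.48×g.
0.48×g = 10.6 − 2.7 − 2.288 = 5.612.
g = 5.612 / 0.48 = 11.6917%.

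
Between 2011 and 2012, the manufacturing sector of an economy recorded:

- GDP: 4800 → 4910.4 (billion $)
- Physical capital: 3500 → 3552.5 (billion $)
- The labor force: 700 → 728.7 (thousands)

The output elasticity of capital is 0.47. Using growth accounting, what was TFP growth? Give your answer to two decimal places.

GDP growth = (4910.4 − 4800) / 4800 = 2.3%.
Physical capital growth = (3552.5 − 3500) / 3500 = 1.5%.
The labor force growth = (728.7 − 700) / 700 = 4.1%.
Labor's share = 1 − 0.47 = 0.53.
Physical capital: 0.47 × 1.5 = 0.705 pp.
The labor force: 0.53 × 4.1 = 2.173 pp.
TFP growth = 2.3 − 2.878 = -0.578%.

-0.58%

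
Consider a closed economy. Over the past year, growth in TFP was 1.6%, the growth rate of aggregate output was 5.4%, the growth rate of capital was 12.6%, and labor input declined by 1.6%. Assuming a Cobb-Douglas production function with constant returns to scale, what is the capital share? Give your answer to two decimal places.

gY = gA + α·gK + (1−α)·gL, so gY − gA − gL = α(gK − gL).
5.4 − 1.6 + 1.6 = α × (12.6 − (-1.6)).
5.4 = 14.2 α, so α = 0.3803.

α = 0.38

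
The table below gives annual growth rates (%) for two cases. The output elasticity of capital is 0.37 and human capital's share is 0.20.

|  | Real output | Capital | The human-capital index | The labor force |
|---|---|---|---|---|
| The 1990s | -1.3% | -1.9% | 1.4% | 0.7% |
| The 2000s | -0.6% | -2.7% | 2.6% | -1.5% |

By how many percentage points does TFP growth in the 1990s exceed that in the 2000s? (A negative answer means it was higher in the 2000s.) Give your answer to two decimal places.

Labor's share = 1 − 0.37 − 0.2 = 0.43.
The 1990s: TFP = -1.3 + 0.703 − 0.28 − 0.301 = -1.178%.
The 2000s: TFP = -0.6 + 0.999 − 0.52 + 0.645 = 0.524%.
Difference = -1.178 − (0.524) = -1.702 pp.

-1.70 percentage points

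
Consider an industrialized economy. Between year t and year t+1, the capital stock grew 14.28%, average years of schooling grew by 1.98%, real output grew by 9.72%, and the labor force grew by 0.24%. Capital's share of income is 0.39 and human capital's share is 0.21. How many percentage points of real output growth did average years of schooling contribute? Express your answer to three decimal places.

0.416 percentage points

Contribution = share × growth = 0.21 × 1.98 = 0.4158 pp.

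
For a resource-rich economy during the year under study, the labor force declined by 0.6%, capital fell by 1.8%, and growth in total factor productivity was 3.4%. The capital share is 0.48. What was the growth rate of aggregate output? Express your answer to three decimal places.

Labor's share = 1 − 0.48 = 0.52.
Capital: 0.48 × (-1.8) = -0.864 pp.
The labor force: 0.52 × (-0.6) = -0.312 pp.
Output growth = 3.4 + (-1.176) = 2.224%.

2.224%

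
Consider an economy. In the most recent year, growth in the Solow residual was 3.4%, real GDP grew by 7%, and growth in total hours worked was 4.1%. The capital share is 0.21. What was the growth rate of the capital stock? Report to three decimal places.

1.719%

Labor's share = 1 − 0.21 = 0.79.
gY = gA + 0.79×4.1 + 0.21×g.
0.21×g = 7 − 3.4 − 3.239 = 0.361.
g = 0.361 / 0.21 = 1.71905%.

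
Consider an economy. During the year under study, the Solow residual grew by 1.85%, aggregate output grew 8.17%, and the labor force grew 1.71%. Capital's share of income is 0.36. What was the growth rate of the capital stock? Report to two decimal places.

The capital stock growth was 14.52%.

Labor's share = 1 − 0.36 = 0.64.
gY = gA + 0.64×1.71 + 0.36×g.
0.36×g = 8.17 − 1.85 − 1.0944 = 5.2256.
g = 5.2256 / 0.36 = 14.5156%.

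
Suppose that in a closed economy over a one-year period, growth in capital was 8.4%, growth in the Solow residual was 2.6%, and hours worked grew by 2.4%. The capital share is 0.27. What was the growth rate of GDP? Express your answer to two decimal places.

GDP grew 6.62%.

Labor's share = 1 − 0.27 = 0.73.
Capital: 0.27 × 8.4 = 2.268 pp.
Hours worked: 0.73 × 2.4 = 1.752 pp.
Output growth = 2.6 + 4.02 = 6.62%.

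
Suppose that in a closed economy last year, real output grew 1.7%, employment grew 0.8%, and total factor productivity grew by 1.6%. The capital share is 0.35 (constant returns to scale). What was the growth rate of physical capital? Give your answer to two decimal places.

Labor's share = 1 − 0.35 = 0.65.
gY = gA + 0.65×0.8 + 0.35×g.
0.35×g = 1.7 − 1.6 − 0.52 = -0.42.
g = -0.42 / 0.35 = -1.2%.

-1.20%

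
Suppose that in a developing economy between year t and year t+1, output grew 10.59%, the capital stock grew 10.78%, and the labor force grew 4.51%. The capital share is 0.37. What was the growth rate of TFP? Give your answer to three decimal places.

TFP grew 3.760%.

Labor's share = 1 − 0.37 = 0.63.
The capital stock: 0.37 × 10.78 = 3.9886 pp.
The labor force: 0.63 × 4.51 = 2.8413 pp.
TFP growth = 10.59 − 6.8299 = 3.7601%.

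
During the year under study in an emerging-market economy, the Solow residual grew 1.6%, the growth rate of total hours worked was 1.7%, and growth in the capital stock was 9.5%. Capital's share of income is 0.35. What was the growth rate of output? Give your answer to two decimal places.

Labor's share = 1 − 0.35 = 0.65.
The capital stock: 0.35 × 9.5 = 3.325 pp.
Total hours worked: 0.65 × 1.7 = 1.105 pp.
Output growth = 1.6 + 4.43 = 6.03%.

6.03%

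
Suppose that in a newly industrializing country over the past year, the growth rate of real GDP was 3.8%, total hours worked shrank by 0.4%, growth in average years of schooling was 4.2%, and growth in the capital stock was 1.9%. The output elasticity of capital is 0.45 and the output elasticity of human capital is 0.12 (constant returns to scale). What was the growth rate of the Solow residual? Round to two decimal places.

2.61%

Labor's share = 1 − 0.45 − 0.12 = 0.43.
The capital stock: 0.45 × 1.9 = 0.855 pp.
Average years of schooling: 0.12 × 4.2 = 0.504 pp.
Total hours worked: 0.43 × (-0.4) = -0.172 pp.
TFP growth = 3.8 − 1.187 = 2.613%.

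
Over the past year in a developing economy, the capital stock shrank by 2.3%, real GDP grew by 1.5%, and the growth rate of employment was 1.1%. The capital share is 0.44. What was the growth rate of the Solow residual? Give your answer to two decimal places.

Labor's share = 1 − 0.44 = 0.56.
The capital stock: 0.44 × (-2.3) = -1.012 pp.
Employment: 0.56 × 1.1 = 0.616 pp.
TFP growth = 1.5 + 0.396 = 1.896%.

The Solow residual grew 1.90%.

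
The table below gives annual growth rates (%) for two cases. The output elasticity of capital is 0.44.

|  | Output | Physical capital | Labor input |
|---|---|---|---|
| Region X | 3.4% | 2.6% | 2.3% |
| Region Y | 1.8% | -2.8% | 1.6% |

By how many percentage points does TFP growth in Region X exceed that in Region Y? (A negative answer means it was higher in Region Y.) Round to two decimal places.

Labor's share = 1 − 0.44 = 0.56.
Region X: TFP = 3.4 − 1.144 − 1.288 = 0.968%.
Region Y: TFP = 1.8 + 1.232 − 0.896 = 2.136%.
Difference = 0.968 − (2.136) = -1.168 pp.

-1.17 percentage points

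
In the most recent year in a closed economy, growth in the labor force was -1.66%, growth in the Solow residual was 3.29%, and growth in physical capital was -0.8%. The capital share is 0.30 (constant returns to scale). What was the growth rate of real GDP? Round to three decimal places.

Labor's share = 1 − 0.3 = 0.7.
Physical capital: 0.3 × (-0.8) = -0.24 pp.
The labor force: 0.7 × (-1.66) = -1.162 pp.
Output growth = 3.29 + (-1.402) = 1.888%.

1.888%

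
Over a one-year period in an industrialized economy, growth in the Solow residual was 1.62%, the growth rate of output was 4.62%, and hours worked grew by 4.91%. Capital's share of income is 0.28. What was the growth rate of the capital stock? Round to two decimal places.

Labor's share = 1 − 0.28 = 0.72.
gY = gA + 0.72×4.91 + 0.28×g.
0.28×g = 4.62 − 1.62 − 3.5352 = -0.5352.
g = -0.5352 / 0.28 = -1.9114%.

-1.91%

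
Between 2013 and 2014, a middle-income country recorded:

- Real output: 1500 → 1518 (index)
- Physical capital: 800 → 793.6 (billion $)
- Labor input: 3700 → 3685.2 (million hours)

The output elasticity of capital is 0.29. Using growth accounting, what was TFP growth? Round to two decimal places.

Real output growth = (1518 − 1500) / 1500 = 1.2%.
Physical capital growth = (793.6 − 800) / 800 = -0.8%.
Labor input growth = (3685.2 − 3700) / 3700 = -0.4%.
Labor's share = 1 − 0.29 = 0.71.
Physical capital: 0.29 × (-0.8) = -0.232 pp.
Labor input: 0.71 × (-0.4) = -0.284 pp.
TFP growth = 1.2 + 0.516 = 1.716%.

TFP growth was 1.72%.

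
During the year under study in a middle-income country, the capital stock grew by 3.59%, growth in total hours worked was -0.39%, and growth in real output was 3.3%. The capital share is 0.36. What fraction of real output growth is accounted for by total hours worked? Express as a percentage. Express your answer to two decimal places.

-7.56%

Labor's share = 1 − 0.36 = 0.64.
Total hours worked contributed 0.64 × (-0.39) = -0.2496 pp.
Share of growth = -0.2496 / 3.3 × 100 = -7.5636%.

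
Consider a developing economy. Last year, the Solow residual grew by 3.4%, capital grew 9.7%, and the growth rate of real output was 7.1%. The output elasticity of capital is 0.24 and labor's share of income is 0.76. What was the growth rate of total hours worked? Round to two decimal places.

Total hours worked growth was 1.81%.

Labor's share = 1 − 0.24 = 0.76.
gY = gA + 0.24×9.7 + 0.76×g.
0.76×g = 7.1 − 3.4 − 2.328 = 1.372.
g = 1.372 / 0.76 = 1.8053%.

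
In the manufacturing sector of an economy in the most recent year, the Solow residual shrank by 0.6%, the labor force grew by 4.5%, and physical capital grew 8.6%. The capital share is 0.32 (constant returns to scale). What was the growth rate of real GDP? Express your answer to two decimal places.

5.21%

Labor's share = 1 − 0.32 = 0.68.
Physical capital: 0.32 × 8.6 = 2.752 pp.
The labor force: 0.68 × 4.5 = 3.06 pp.
Output growth = -0.6 + 5.812 = 5.212%.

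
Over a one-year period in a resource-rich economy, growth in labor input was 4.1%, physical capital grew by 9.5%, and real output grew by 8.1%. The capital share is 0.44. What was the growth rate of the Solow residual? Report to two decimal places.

Labor's share = 1 − 0.44 = 0.56.
Physical capital: 0.44 × 9.5 = 4.18 pp.
Labor input: 0.56 × 4.1 = 2.296 pp.
TFP growth = 8.1 − 6.476 = 1.624%.

The Solow residual grew 1.62%.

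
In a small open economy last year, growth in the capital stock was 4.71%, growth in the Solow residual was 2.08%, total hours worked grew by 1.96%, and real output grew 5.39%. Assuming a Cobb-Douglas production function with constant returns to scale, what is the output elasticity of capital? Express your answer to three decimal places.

gY = gA + α·gK + (1−α)·gL, so gY − gA − gL = α(gK − gL).
5.39 − 2.08 − 1.96 = α × (4.71 − 1.96).
1.35 = 2.75 α, so α = 0.49091.

The output elasticity of capital is 0.491.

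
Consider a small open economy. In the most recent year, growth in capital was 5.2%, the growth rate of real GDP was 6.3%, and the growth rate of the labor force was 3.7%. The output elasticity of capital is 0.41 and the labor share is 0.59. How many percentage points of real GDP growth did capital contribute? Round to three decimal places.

2.132 pp

Contribution = share × growth = 0.41 × 5.2 = 2.132 pp.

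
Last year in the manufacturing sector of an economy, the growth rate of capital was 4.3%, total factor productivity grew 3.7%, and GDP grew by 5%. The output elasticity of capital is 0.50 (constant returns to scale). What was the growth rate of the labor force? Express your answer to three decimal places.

Labor's share = 1 − 0.5 = 0.5.
gY = gA + 0.5×4.3 + 0.5×g.
0.5×g = 5 − 3.7 − 2.15 = -0.85.
g = -0.85 / 0.5 = -1.7%.

-1.700%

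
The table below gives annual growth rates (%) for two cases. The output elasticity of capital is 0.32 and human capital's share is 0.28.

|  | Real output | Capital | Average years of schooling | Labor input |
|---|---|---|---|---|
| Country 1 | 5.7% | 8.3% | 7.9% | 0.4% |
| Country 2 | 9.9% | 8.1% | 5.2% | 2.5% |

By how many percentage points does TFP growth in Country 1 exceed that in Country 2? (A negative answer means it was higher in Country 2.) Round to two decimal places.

-4.18 percentage points

Labor's share = 1 − 0.32 − 0.28 = 0.4.
Country 1: TFP = 5.7 − 2.656 − 2.212 − 0.16 = 0.672%.
Country 2: TFP = 9.9 − 2.592 − 1.456 − 1 = 4.852%.
Difference = 0.672 − (4.852) = -4.18 pp.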